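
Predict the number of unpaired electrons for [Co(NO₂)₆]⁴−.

1 unpaired electron

Summing ligand charges against the −4 overall charge gives an oxidation state of +2 for cobalt.
Co sits in group 9, so the d-electron count is 9 − 2 = 7.
The spin state decides the count: Nitro (N-bound nitrite) is a strong-field ligand (high in the spectrochemical series) for a first-row metal, so the complex is low-spin.
An octahedral low-spin d⁷ ion is t₂g⁶e_g¹, giving 1 unpaired electron.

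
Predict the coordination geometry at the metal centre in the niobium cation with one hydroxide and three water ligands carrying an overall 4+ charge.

Each hydroxide is −1; water is neutral; balancing the +4 overall charge requires Nb(V).
Nb sits in group 5, so the d-electron count is 5 − 5 = 0.
With 4 monodentate ligands the coordination number is 4.
A d⁰ ion has no crystal-field stabilisation preference between square planar and tetrahedral, so four ligands adopt the sterically favoured tetrahedral geometry.

tetrahedral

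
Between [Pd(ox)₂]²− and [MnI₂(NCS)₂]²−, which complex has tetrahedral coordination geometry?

[MnI₂(NCS)₂]²−

For [Pd(ox)₂]²−: Ligand charges: each oxalate is −2. With an overall charge of −2 the palladium centre must be in the +2 oxidation state. Group 10 minus oxidation state 2 gives a d⁸ configuration. A 4d d⁸ ion has a large crystal-field splitting; square planar leaves the high-energy d_{x²−y²} orbital empty and maximises CFSE. → square planar.
For [MnI₂(NCS)₂]²−: Summing ligand charges against the −2 overall charge gives an oxidation state of +2 for manganese. Group 7 minus oxidation state 2 gives a d⁵ configuration. A high-spin d⁵ ion has zero CFSE in either geometry, so four ligands adopt the sterically favoured tetrahedral geometry. → tetrahedral.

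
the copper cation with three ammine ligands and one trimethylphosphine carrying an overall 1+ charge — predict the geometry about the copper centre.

tetrahedral

Ligand charges: ammonia is neutral; trimethylphosphine is neutral. With an overall charge of +1 the copper centre must be in the +1 oxidation state.
Copper is a group-11 element; Cu(I) is therefore d¹⁰.
With 4 monodentate ligands the coordination number is 4.
A d¹⁰ ion has no crystal-field stabilisation preference between square planar and tetrahedral, so four ligands adopt the sterically favoured tetrahedral geometry.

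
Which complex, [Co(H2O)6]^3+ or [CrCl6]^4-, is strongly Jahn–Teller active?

[CrCl6]^4-

[Co(H2O)6]^3+: Summing ligand charges against the +3 overall charge gives an oxidation state of +3 for cobalt. Group 9 minus oxidation state 3 gives a d⁶ configuration. Co(III) has an exceptionally large octahedral splitting and is low-spin with essentially every ligand except fluoride. The d⁶ configuration leaves the e_g set evenly filled (or empty) — no strong Jahn–Teller driving force.
[CrCl6]^4-: Each chloride is −1; balancing the −4 overall charge requires Cr(II). Cr sits in group 6, so the d-electron count is 6 − 2 = 4. Chloride is a weak-field ligand for a first-row metal, so the complex is high-spin. The t₂g³e_g¹ (high-spin) configuration has an unevenly filled e_g set; the Jahn–Teller theorem predicts a tetragonal distortion (typically axial elongation) to lift the degeneracy.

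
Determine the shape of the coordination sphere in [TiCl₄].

tetrahedral

Ligand charges: each chloride is −1. With an overall charge of 0 the titanium centre must be in the +4 oxidation state.
Group 4 minus oxidation state 4 gives a d⁰ configuration.
With 4 monodentate ligands the coordination number is 4.
A d⁰ ion has no crystal-field stabilisation preference between square planar and tetrahedral, so four ligands adopt the sterically favoured tetrahedral geometry.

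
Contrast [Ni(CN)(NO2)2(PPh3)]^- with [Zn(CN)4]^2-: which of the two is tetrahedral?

For [Ni(CN)(NO2)2(PPh3)]^-: Each cyanide is −1; each nitro (N-bound nitrite) is −1; triphenylphosphine is neutral; balancing the −1 overall charge requires Ni(II). Ni sits in group 10, so the d-electron count is 10 − 2 = 8. Cyanide, nitro (N-bound nitrite), and triphenylphosphine are strong-field ligands (high in the spectrochemical series). A 3d d⁸ ion with strong-field ligands gains enough CFSE to favour square planar over tetrahedral. → square planar.
For [Zn(CN)4]^2-: Ligand charges: each cyanide is −1. With an overall charge of −2 the zinc centre must be in the +2 oxidation state. Group 12 minus oxidation state 2 gives a d¹⁰ configuration. A d¹⁰ ion has no crystal-field stabilisation preference between square planar and tetrahedral, so four ligands adopt the sterically favoured tetrahedral geometry. → tetrahedral.

[Zn(CN)4]^2-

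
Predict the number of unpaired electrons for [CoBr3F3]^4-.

Ligand charges: each bromide is −1; each fluoride is −1. With an overall charge of −4 the cobalt centre must be in the +2 oxidation state.
Cobalt is a group-9 element; Co(II) is therefore d⁷.
The spin state decides the count: Bromide and fluoride are weak-field ligands for a first-row metal, so the complex is high-spin.
An octahedral high-spin d⁷ ion is t₂g⁵e_g², giving 3 unpaired electrons.

3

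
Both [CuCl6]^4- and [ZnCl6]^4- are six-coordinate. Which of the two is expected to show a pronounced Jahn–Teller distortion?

[CuCl6]^4-

[CuCl6]^4-: Each chloride is −1; balancing the −4 overall charge requires Cu(II). Copper is a group-11 element; Cu(II) is therefore d⁹. The t₂g⁶e_g³ configuration has an unevenly filled e_g set; the Jahn–Teller theorem predicts a tetragonal distortion (typically axial elongation) to lift the degeneracy.
[ZnCl6]^4-: Summing ligand charges against the −4 overall charge gives an oxidation state of +2 for zinc. Group 12 minus oxidation state 2 gives a d¹⁰ configuration. The d¹⁰ configuration leaves the e_g set evenly filled (or empty) — no strong Jahn–Teller driving force.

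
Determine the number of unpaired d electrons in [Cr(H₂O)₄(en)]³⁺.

Water is neutral; ethylenediamine is neutral; balancing the +3 overall charge requires Cr(III).
Chromium is a group-6 element; Cr(III) is therefore d³.
Counting donor atoms: 4×water (monodentate) → 4 donors; 1×ethylenediamine (bidentate) → 2 donors. Coordination number = 6.
In an octahedral field the d³ configuration is t₂g³e_g⁰ (only one arrangement possible), giving 3 unpaired electrons.

3 unpaired electrons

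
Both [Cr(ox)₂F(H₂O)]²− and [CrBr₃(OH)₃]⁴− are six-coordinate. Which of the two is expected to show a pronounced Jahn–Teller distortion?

[Cr(ox)₂F(H₂O)]²−: Summing ligand charges against the −2 overall charge gives an oxidation state of +3 for chromium. Cr sits in group 6, so the d-electron count is 6 − 3 = 3. The d³ configuration leaves the e_g set evenly filled (or empty) — no strong Jahn–Teller driving force.
[CrBr₃(OH)₃]⁴−: Ligand charges: each bromide is −1; each hydroxide is −1. With an overall charge of −4 the chromium centre must be in the +2 oxidation state. Chromium is a group-6 element; Cr(II) is therefore d⁴. Bromide and hydroxide are weak-field ligands for a first-row metal, so the complex is high-spin. The t₂g³e_g¹ (high-spin) configuration has an unevenly filled e_g set; the Jahn–Teller theorem predicts a tetragonal distortion (typically axial elongation) to lift the degeneracy.

[CrBr₃(OH)₃]⁴−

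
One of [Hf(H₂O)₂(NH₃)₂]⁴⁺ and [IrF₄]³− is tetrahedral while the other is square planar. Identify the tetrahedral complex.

[Hf(H₂O)₂(NH₃)₂]⁴⁺

For [Hf(H₂O)₂(NH₃)₂]⁴⁺: Summing ligand charges against the +4 overall charge gives an oxidation state of +4 for hafnium. Hf sits in group 4, so the d-electron count is 4 − 4 = 0. A d⁰ ion has no crystal-field stabilisation preference between square planar and tetrahedral, so four ligands adopt the sterically favoured tetrahedral geometry. → tetrahedral.
For [IrF₄]³−: Ligand charges: each fluoride is −1. With an overall charge of −3 the iridium centre must be in the +1 oxidation state. Iridium is a group-9 element; Ir(I) is therefore d⁸. A 5d d⁸ ion has a large crystal-field splitting; square planar leaves the high-energy d_{x²−y²} orbital empty and maximises CFSE. → square planar.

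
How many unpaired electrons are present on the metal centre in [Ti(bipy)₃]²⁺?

Ligand charges: 2,2′-bipyridine is neutral. With an overall charge of +2 the titanium centre must be in the +2 oxidation state.
Group 4 minus oxidation state 2 gives a d² configuration.
Counting donor atoms: 3×2,2′-bipyridine (bidentate) → 6 donors. Coordination number = 6.
In an octahedral field the d² configuration is t₂g²e_g⁰ (only one arrangement possible), giving 2 unpaired electrons.

2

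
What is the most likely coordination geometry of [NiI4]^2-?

tetrahedral

Ligand charges: each iodide is −1. With an overall charge of −2 the nickel centre must be in the +2 oxidation state.
Group 10 minus oxidation state 2 gives a d⁸ configuration.
Coordination number: 4.
Iodide is a weak-field ligand.
With weak-field ligands the CFSE gain from square planar is small, so a 3d d⁸ ion takes the sterically preferred tetrahedral geometry.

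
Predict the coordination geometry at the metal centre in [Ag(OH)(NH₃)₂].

trigonal planar

Ligand charges: each hydroxide is −1; ammonia is neutral. With an overall charge of 0 the silver centre must be in the +1 oxidation state.
Silver is a group-11 element; Ag(I) is therefore d¹⁰.
With 3 monodentate ligands the coordination number is 3.
Three ligands around a d¹⁰ centre minimise repulsion in a trigonal-planar arrangement.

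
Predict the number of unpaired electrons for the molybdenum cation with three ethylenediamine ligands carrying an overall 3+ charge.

3 unpaired electrons

Ethylenediamine is neutral; balancing the +3 overall charge requires Mo(III).
Mo sits in group 6, so the d-electron count is 6 − 3 = 3.
Counting donor atoms: 3×ethylenediamine (bidentate) → 6 donors. Coordination number = 6.
In an octahedral field the d³ configuration is t₂g³e_g⁰ (only one arrangement possible), giving 3 unpaired electrons.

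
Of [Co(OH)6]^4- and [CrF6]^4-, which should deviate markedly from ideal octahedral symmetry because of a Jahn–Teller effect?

[CrF6]^4-

[Co(OH)6]^4-: Each hydroxide is −1; balancing the −4 overall charge requires Co(II). Group 9 minus oxidation state 2 gives a d⁷ configuration. Hydroxide is a weak-field ligand for a first-row metal, so the complex is high-spin. The d⁷ configuration leaves the e_g set evenly filled (or empty) — no strong Jahn–Teller driving force.
[CrF6]^4-: Each fluoride is −1; balancing the −4 overall charge requires Cr(II). Chromium is a group-6 element; Cr(II) is therefore d⁴. Fluoride is a weak-field ligand for a first-row metal, so the complex is high-spin. The t₂g³e_g¹ (high-spin) configuration has an unevenly filled e_g set; the Jahn–Teller theorem predicts a tetragonal distortion (typically axial elongation) to lift the degeneracy.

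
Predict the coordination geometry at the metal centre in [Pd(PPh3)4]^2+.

Triphenylphosphine is neutral; balancing the +2 overall charge requires Pd(II).
Pd sits in group 10, so the d-electron count is 10 − 2 = 8.
Coordination number: 4.
A 4d d⁸ ion has a large crystal-field splitting; square planar leaves the high-energy d_{x²−y²} orbital empty and maximises CFSE.

square planar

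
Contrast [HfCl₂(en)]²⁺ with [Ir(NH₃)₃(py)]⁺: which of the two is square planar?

[Ir(NH₃)₃(py)]⁺

For [HfCl₂(en)]²⁺: Each chloride is −1; ethylenediamine is neutral; balancing the +2 overall charge requires Hf(IV). Hafnium is a group-4 element; Hf(IV) is therefore d⁰. A d⁰ ion has no crystal-field stabilisation preference between square planar and tetrahedral, so four ligands adopt the sterically favoured tetrahedral geometry. → tetrahedral.
For [Ir(NH₃)₃(py)]⁺: Ammonia is neutral; pyridine is neutral; balancing the +1 overall charge requires Ir(I). Iridium is a group-9 element; Ir(I) is therefore d⁸. A 5d d⁸ ion has a large crystal-field splitting; square planar leaves the high-energy d_{x²−y²} orbital empty and maximises CFSE. → square planar.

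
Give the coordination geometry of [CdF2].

linear

Ligand charges: each fluoride is −1. With an overall charge of 0 the cadmium centre must be in the +2 oxidation state.
Cd sits in group 12, so the d-electron count is 12 − 2 = 10.
Coordination number: 2.
A d¹⁰ ion with only two ligands adopts a linear arrangement (sp hybridisation; no CFSE preference).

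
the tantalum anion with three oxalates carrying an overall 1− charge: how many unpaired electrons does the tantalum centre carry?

Each oxalate is −2; balancing the −1 overall charge requires Ta(V).
Group 5 minus oxidation state 5 gives a d⁰ configuration.
Counting donor atoms: 3×oxalate (bidentate) → 6 donors. Coordination number = 6.
In an octahedral field the d⁰ configuration is t₂g⁰e_g⁰, giving 0 unpaired electrons.

0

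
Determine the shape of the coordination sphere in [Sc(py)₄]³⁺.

Pyridine is neutral; balancing the +3 overall charge requires Sc(III).
Sc sits in group 3, so the d-electron count is 3 − 3 = 0.
Coordination number: 4.
A d⁰ ion has no crystal-field stabilisation preference between square planar and tetrahedral, so four ligands adopt the sterically favoured tetrahedral geometry.

tetrahedral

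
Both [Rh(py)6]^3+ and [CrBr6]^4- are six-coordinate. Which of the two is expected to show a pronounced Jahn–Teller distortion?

[CrBr6]^4-

[Rh(py)6]^3+: Summing ligand charges against the +3 overall charge gives an oxidation state of +3 for rhodium. Rhodium is a group-9 element; Rh(III) is therefore d⁶. A 4d ion has a large Δₒ and is invariably low-spin. The d⁶ configuration leaves the e_g set evenly filled (or empty) — no strong Jahn–Teller driving force.
[CrBr6]^4-: Each bromide is −1; balancing the −4 overall charge requires Cr(II). Cr sits in group 6, so the d-electron count is 6 − 2 = 4. Bromide is a weak-field ligand for a first-row metal, so the complex is high-spin. The t₂g³e_g¹ (high-spin) configuration has an unevenly filled e_g set; the Jahn–Teller theorem predicts a tetragonal distortion (typically axial elongation) to lift the degeneracy.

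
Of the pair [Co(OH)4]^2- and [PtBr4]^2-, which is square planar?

For [Co(OH)4]^2-: Each hydroxide is −1; balancing the −2 overall charge requires Co(II). Cobalt is a group-9 element; Co(II) is therefore d⁷. For a high-spin 3d d⁷ ion with weak-field ligands the small Δₜ gives little square-planar CFSE advantage, so four ligands adopt the sterically favoured tetrahedral geometry. → tetrahedral.
For [PtBr4]^2-: Summing ligand charges against the −2 overall charge gives an oxidation state of +2 for platinum. Group 10 minus oxidation state 2 gives a d⁸ configuration. A 5d d⁸ ion has a large crystal-field splitting; square planar leaves the high-energy d_{x²−y²} orbital empty and maximises CFSE. → square planar.

[PtBr4]^2-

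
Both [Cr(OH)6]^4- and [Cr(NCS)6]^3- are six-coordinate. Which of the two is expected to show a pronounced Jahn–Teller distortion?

[Cr(OH)6]^4-

[Cr(OH)6]^4-: Each hydroxide is −1; balancing the −4 overall charge requires Cr(II). Cr sits in group 6, so the d-electron count is 6 − 2 = 4. Hydroxide is a weak-field ligand for a first-row metal, so the complex is high-spin. The t₂g³e_g¹ (high-spin) configuration has an unevenly filled e_g set; the Jahn–Teller theorem predicts a tetragonal distortion (typically axial elongation) to lift the degeneracy.
[Cr(NCS)6]^3-: Each isothiocyanate is −1; balancing the −3 overall charge requires Cr(III). Cr sits in group 6, so the d-electron count is 6 − 3 = 3. The d³ configuration leaves the e_g set evenly filled (or empty) — no strong Jahn–Teller driving force.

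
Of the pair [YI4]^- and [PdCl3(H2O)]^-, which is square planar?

For [YI4]^-: Each iodide is −1; balancing the −1 overall charge requires Y(III). Yttrium is a group-3 element; Y(III) is therefore d⁰. A d⁰ ion has no crystal-field stabilisation preference between square planar and tetrahedral, so four ligands adopt the sterically favoured tetrahedral geometry. → tetrahedral.
For [PdCl3(H2O)]^-: Ligand charges: each chloride is −1; water is neutral. With an overall charge of −1 the palladium centre must be in the +2 oxidation state. Pd sits in group 10, so the d-electron count is 10 − 2 = 8. A 4d d⁸ ion has a large crystal-field splitting; square planar leaves the high-energy d_{x²−y²} orbital empty and maximises CFSE. → square planar.

[PdCl3(H2O)]^-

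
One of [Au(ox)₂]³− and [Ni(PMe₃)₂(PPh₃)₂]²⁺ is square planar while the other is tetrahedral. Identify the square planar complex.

For [Au(ox)₂]³−: Summing ligand charges against the −3 overall charge gives an oxidation state of +1 for gold. Gold is a group-11 element; Au(I) is therefore d¹⁰. A d¹⁰ ion has no crystal-field stabilisation preference between square planar and tetrahedral, so four ligands adopt the sterically favoured tetrahedral geometry. → tetrahedral.
For [Ni(PMe₃)₂(PPh₃)₂]²⁺: Summing ligand charges against the +2 overall charge gives an oxidation state of +2 for nickel. Group 10 minus oxidation state 2 gives a d⁸ configuration. Trimethylphosphine and triphenylphosphine are strong-field ligands (high in the spectrochemical series). A 3d d⁸ ion with strong-field ligands gains enough CFSE to favour square planar over tetrahedral. → square planar.

[Ni(PMe₃)₂(PPh₃)₂]²⁺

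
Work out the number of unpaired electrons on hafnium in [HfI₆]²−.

Each iodide is −1; balancing the −2 overall charge requires Hf(IV).
Hafnium is a group-4 element; Hf(IV) is therefore d⁰.
In an octahedral field the d⁰ configuration is t₂g⁰e_g⁰, giving 0 unpaired electrons.

0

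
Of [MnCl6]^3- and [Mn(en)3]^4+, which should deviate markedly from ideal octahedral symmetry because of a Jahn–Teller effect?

[MnCl6]^3-: Each chloride is −1; balancing the −3 overall charge requires Mn(III). Mn sits in group 7, so the d-electron count is 7 − 3 = 4. Chloride is a weak-field ligand for a first-row metal, so the complex is high-spin. The t₂g³e_g¹ (high-spin) configuration has an unevenly filled e_g set; the Jahn–Teller theorem predicts a tetragonal distortion (typically axial elongation) to lift the degeneracy.
[Mn(en)3]^4+: Summing ligand charges against the +4 overall charge gives an oxidation state of +4 for manganese. Group 7 minus oxidation state 4 gives a d³ configuration. The d³ configuration leaves the e_g set evenly filled (or empty) — no strong Jahn–Teller driving force.

[MnCl6]^3-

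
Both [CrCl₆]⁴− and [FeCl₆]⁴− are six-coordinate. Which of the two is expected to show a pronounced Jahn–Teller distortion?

[CrCl₆]⁴−: Each chloride is −1; balancing the −4 overall charge requires Cr(II). Chromium is a group-6 element; Cr(II) is therefore d⁴. Chloride is a weak-field ligand for a first-row metal, so the complex is high-spin. The t₂g³e_g¹ (high-spin) configuration has an unevenly filled e_g set; the Jahn–Teller theorem predicts a tetragonal distortion (typically axial elongation) to lift the degeneracy.
[FeCl₆]⁴−: Each chloride is −1; balancing the −4 overall charge requires Fe(II). Iron is a group-8 element; Fe(II) is therefore d⁶. Chloride is a weak-field ligand for a first-row metal, so the complex is high-spin. The d⁶ configuration leaves the e_g set evenly filled (or empty) — no strong Jahn–Teller driving force.

[CrCl₆]⁴−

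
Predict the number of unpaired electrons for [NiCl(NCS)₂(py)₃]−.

Summing ligand charges against the −1 overall charge gives an oxidation state of +2 for nickel.
Nickel is a group-10 element; Ni(II) is therefore d⁸.
In an octahedral field the d⁸ configuration is t₂g⁶e_g² (only one arrangement possible), giving 2 unpaired electrons.

2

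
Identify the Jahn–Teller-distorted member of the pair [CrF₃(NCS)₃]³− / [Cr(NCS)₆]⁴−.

[CrF₃(NCS)₃]³−: Ligand charges: each fluoride is −1; each isothiocyanate is −1. With an overall charge of −3 the chromium centre must be in the +3 oxidation state. Group 6 minus oxidation state 3 gives a d³ configuration. The d³ configuration leaves the e_g set evenly filled (or empty) — no strong Jahn–Teller driving force.
[Cr(NCS)₆]⁴−: Summing ligand charges against the −4 overall charge gives an oxidation state of +2 for chromium. Chromium is a group-6 element; Cr(II) is therefore d⁴. Isothiocyanate is a weak-field ligand for a first-row metal, so the complex is high-spin. The t₂g³e_g¹ (high-spin) configuration has an unevenly filled e_g set; the Jahn–Teller theorem predicts a tetragonal distortion (typically axial elongation) to lift the degeneracy.

[Cr(NCS)₆]⁴−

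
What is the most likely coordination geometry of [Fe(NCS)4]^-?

tetrahedral

Summing ligand charges against the −1 overall charge gives an oxidation state of +3 for iron.
Group 8 minus oxidation state 3 gives a d⁵ configuration.
Coordination number: 4.
Isothiocyanate is a weak-field ligand.
A high-spin d⁵ ion has zero CFSE in either geometry, so four ligands adopt the sterically favoured tetrahedral geometry.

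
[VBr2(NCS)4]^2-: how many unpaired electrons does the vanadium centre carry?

1

Each bromide is −1; each isothiocyanate is −1; balancing the −2 overall charge requires V(IV).
V sits in group 5, so the d-electron count is 5 − 4 = 1.
In an octahedral field the d¹ configuration is t₂g¹e_g⁰ (only one arrangement possible), giving 1 unpaired electron.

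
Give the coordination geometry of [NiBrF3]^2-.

Summing ligand charges against the −2 overall charge gives an oxidation state of +2 for nickel.
Group 10 minus oxidation state 2 gives a d⁸ configuration.
With 4 monodentate ligands the coordination number is 4.
Bromide and fluoride are weak-field ligands.
With weak-field ligands the CFSE gain from square planar is small, so a 3d d⁸ ion takes the sterically preferred tetrahedral geometry.

tetrahedral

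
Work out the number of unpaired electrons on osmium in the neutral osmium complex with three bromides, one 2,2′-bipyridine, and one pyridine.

Summing ligand charges against the 0 overall charge gives an oxidation state of +3 for osmium.
Os sits in group 8, so the d-electron count is 8 − 3 = 5.
Counting donor atoms: 3×bromide (monodentate) → 3 donors; 1×2,2′-bipyridine (bidentate) → 2 donors; 1×pyridine (monodentate) → 1 donor. Coordination number = 6.
The spin state decides the count: a 5d ion has a large Δₒ and is invariably low-spin.
An octahedral low-spin d⁵ ion is t₂g⁵e_g⁰, giving 1 unpaired electron.

1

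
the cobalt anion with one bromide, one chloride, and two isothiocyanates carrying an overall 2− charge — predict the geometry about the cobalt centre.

Each bromide is −1; each chloride is −1; each isothiocyanate is −1; balancing the −2 overall charge requires Co(II).
Group 9 minus oxidation state 2 gives a d⁷ configuration.
Coordination number: 4.
Bromide, chloride, and isothiocyanate are weak-field ligands.
For a high-spin 3d d⁷ ion with weak-field ligands the small Δₜ gives little square-planar CFSE advantage, so four ligands adopt the sterically favoured tetrahedral geometry.

tetrahedral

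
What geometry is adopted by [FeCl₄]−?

Summing ligand charges against the −1 overall charge gives an oxidation state of +3 for iron.
Fe sits in group 8, so the d-electron count is 8 − 3 = 5.
Coordination number: 4.
Chloride is a weak-field ligand.
A high-spin d⁵ ion has zero CFSE in either geometry, so four ligands adopt the sterically favoured tetrahedral geometry.

tetrahedral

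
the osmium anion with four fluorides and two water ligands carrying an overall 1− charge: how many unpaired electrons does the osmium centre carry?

1

Each fluoride is −1; water is neutral; balancing the −1 overall charge requires Os(III).
Group 8 minus oxidation state 3 gives a d⁵ configuration.
The spin state decides the count: a 5d ion has a large Δₒ and is invariably low-spin.
An octahedral low-spin d⁵ ion is t₂g⁵e_g⁰, giving 1 unpaired electron.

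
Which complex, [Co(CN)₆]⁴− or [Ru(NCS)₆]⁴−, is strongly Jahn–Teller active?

[Co(CN)₆]⁴−: Ligand charges: each cyanide is −1. With an overall charge of −4 the cobalt centre must be in the +2 oxidation state. Co sits in group 9, so the d-electron count is 9 − 2 = 7. Cyanide is a strong-field ligand (high in the spectrochemical series) for a first-row metal, so the complex is low-spin. The t₂g⁶e_g¹ (low-spin) configuration has an unevenly filled e_g set; the Jahn–Teller theorem predicts a tetragonal distortion (typically axial elongation) to lift the degeneracy.
[Ru(NCS)₆]⁴−: Each isothiocyanate is −1; balancing the −4 overall charge requires Ru(II). Ruthenium is a group-8 element; Ru(II) is therefore d⁶. A 4d ion has a large Δₒ and is invariably low-spin. The d⁶ configuration leaves the e_g set evenly filled (or empty) — no strong Jahn–Teller driving force.

[Co(CN)₆]⁴−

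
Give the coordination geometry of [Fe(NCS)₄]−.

Summing ligand charges against the −1 overall charge gives an oxidation state of +3 for iron.
Group 8 minus oxidation state 3 gives a d⁵ configuration.
With 4 monodentate ligands the coordination number is 4.
Isothiocyanate is a weak-field ligand.
A high-spin d⁵ ion has zero CFSE in either geometry, so four ligands adopt the sterically favoured tetrahedral geometry.

tetrahedral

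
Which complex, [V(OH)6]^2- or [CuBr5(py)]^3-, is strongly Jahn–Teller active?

[V(OH)6]^2-: Each hydroxide is −1; balancing the −2 overall charge requires V(IV). V sits in group 5, so the d-electron count is 5 − 4 = 1. The d¹ configuration leaves the e_g set evenly filled (or empty) — no strong Jahn–Teller driving force.
[CuBr5(py)]^3-: Each bromide is −1; pyridine is neutral; balancing the −3 overall charge requires Cu(II). Group 11 minus oxidation state 2 gives a d⁹ configuration. The t₂g⁶e_g³ configuration has an unevenly filled e_g set; the Jahn–Teller theorem predicts a tetragonal distortion (typically axial elongation) to lift the degeneracy.

[CuBr5(py)]^3-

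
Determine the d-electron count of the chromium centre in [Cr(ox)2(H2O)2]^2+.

Each oxalate is −2; water is neutral; balancing the +2 overall charge requires Cr(VI).
Group 6 minus oxidation state 6 gives a d⁰ configuration.

d0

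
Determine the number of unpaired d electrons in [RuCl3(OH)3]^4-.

0 unpaired electrons

Ligand charges: each chloride is −1; each hydroxide is −1. With an overall charge of −4 the ruthenium centre must be in the +2 oxidation state.
Ruthenium is a group-8 element; Ru(II) is therefore d⁶.
The spin state decides the count: a 4d ion has a large Δₒ and is invariably low-spin.
An octahedral low-spin d⁶ ion is t₂g⁶e_g⁰, giving 0 unpaired electrons.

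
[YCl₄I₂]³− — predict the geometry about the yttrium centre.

octahedral

Summing ligand charges against the −3 overall charge gives an oxidation state of +3 for yttrium.
Y sits in group 3, so the d-electron count is 3 − 3 = 0.
With 6 monodentate ligands the coordination number is 6.
Six donors around a single metal centre give an octahedral coordination sphere.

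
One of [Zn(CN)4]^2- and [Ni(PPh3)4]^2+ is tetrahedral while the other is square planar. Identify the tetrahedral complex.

For [Zn(CN)4]^2-: Each cyanide is −1; balancing the −2 overall charge requires Zn(II). Group 12 minus oxidation state 2 gives a d¹⁰ configuration. A d¹⁰ ion has no crystal-field stabilisation preference between square planar and tetrahedral, so four ligands adopt the sterically favoured tetrahedral geometry. → tetrahedral.
For [Ni(PPh3)4]^2+: Triphenylphosphine is neutral; balancing the +2 overall charge requires Ni(II). Nickel is a group-10 element; Ni(II) is therefore d⁸. Triphenylphosphine is a strong-field ligand (high in the spectrochemical series). A 3d d⁸ ion with strong-field ligands gains enough CFSE to favour square planar over tetrahedral. → square planar.

[Zn(CN)4]^2-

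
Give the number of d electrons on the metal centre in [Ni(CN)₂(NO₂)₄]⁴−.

d⁸

Each cyanide is −1; each nitro (N-bound nitrite) is −1; balancing the −4 overall charge requires Ni(II).
Ni sits in group 10, so the d-electron count is 10 − 2 = 8.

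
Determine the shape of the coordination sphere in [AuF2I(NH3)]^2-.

tetrahedral

Ligand charges: each fluoride is −1; each iodide is −1; ammonia is neutral. With an overall charge of −2 the gold centre must be in the +1 oxidation state.
Group 11 minus oxidation state 1 gives a d¹⁰ configuration.
With 4 monodentate ligands the coordination number is 4.
A d¹⁰ ion has no crystal-field stabilisation preference between square planar and tetrahedral, so four ligands adopt the sterically favoured tetrahedral geometry.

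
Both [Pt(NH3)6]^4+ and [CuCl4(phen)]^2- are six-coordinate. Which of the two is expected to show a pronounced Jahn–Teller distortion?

[CuCl4(phen)]^2-

[Pt(NH3)6]^4+: Summing ligand charges against the +4 overall charge gives an oxidation state of +4 for platinum. Group 10 minus oxidation state 4 gives a d⁶ configuration. A 5d ion has a large Δₒ and is invariably low-spin. The d⁶ configuration leaves the e_g set evenly filled (or empty) — no strong Jahn–Teller driving force.
[CuCl4(phen)]^2-: Summing ligand charges against the −2 overall charge gives an oxidation state of +2 for copper. Group 11 minus oxidation state 2 gives a d⁹ configuration. The t₂g⁶e_g³ configuration has an unevenly filled e_g set; the Jahn–Teller theorem predicts a tetragonal distortion (typically axial elongation) to lift the degeneracy.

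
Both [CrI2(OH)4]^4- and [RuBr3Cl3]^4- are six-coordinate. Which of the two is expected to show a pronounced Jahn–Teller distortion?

[CrI2(OH)4]^4-

[CrI2(OH)4]^4-: Summing ligand charges against the −4 overall charge gives an oxidation state of +2 for chromium. Cr sits in group 6, so the d-electron count is 6 − 2 = 4. Hydroxide and iodide are weak-field ligands for a first-row metal, so the complex is high-spin. The t₂g³e_g¹ (high-spin) configuration has an unevenly filled e_g set; the Jahn–Teller theorem predicts a tetragonal distortion (typically axial elongation) to lift the degeneracy.
[RuBr3Cl3]^4-: Ligand charges: each bromide is −1; each chloride is −1. With an overall charge of −4 the ruthenium centre must be in the +2 oxidation state. Ru sits in group 8, so the d-electron count is 8 − 2 = 6. A 4d ion has a large Δₒ and is invariably low-spin. The d⁶ configuration leaves the e_g set evenly filled (or empty) — no strong Jahn–Teller driving force.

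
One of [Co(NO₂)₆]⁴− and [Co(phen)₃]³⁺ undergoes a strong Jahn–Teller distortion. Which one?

[Co(NO₂)₆]⁴−

[Co(NO₂)₆]⁴−: Summing ligand charges against the −4 overall charge gives an oxidation state of +2 for cobalt. Co sits in group 9, so the d-electron count is 9 − 2 = 7. Nitro (N-bound nitrite) is a strong-field ligand (high in the spectrochemical series) for a first-row metal, so the complex is low-spin. The t₂g⁶e_g¹ (low-spin) configuration has an unevenly filled e_g set; the Jahn–Teller theorem predicts a tetragonal distortion (typically axial elongation) to lift the degeneracy.
[Co(phen)₃]³⁺: Ligand charges: 1,10-phenanthroline is neutral. With an overall charge of +3 the cobalt centre must be in the +3 oxidation state. Co sits in group 9, so the d-electron count is 9 − 3 = 6. Co(III) has an exceptionally large octahedral splitting and is low-spin with essentially every ligand except fluoride. The d⁶ configuration leaves the e_g set evenly filled (or empty) — no strong Jahn–Teller driving force.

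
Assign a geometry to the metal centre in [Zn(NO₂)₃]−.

Ligand charges: each nitro (N-bound nitrite) is −1. With an overall charge of −1 the zinc centre must be in the +2 oxidation state.
Zinc is a group-12 element; Zn(II) is therefore d¹⁰.
With 3 monodentate ligands the coordination number is 3.
Three ligands around a d¹⁰ centre minimise repulsion in a trigonal-planar arrangement.

trigonal planar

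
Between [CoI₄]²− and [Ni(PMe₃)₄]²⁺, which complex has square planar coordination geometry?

For [CoI₄]²−: Each iodide is −1; balancing the −2 overall charge requires Co(II). Co sits in group 9, so the d-electron count is 9 − 2 = 7. For a high-spin 3d d⁷ ion with weak-field ligands the small Δₜ gives little square-planar CFSE advantage, so four ligands adopt the sterically favoured tetrahedral geometry. → tetrahedral.
For [Ni(PMe₃)₄]²⁺: Summing ligand charges against the +2 overall charge gives an oxidation state of +2 for nickel. Group 10 minus oxidation state 2 gives a d⁸ configuration. Trimethylphosphine is a strong-field ligand (high in the spectrochemical series). A 3d d⁸ ion with strong-field ligands gains enough CFSE to favour square planar over tetrahedral. → square planar.

[Ni(PMe₃)₄]²⁺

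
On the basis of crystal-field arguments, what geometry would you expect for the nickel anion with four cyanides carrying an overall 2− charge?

Each cyanide is −1; balancing the −2 overall charge requires Ni(II).
Ni sits in group 10, so the d-electron count is 10 − 2 = 8.
Coordination number: 4.
Cyanide is a strong-field ligand (high in the spectrochemical series).
A 3d d⁸ ion with strong-field ligands gains enough CFSE to favour square planar over tetrahedral.

square planar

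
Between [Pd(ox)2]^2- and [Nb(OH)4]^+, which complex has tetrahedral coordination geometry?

For [Pd(ox)2]^2-: Summing ligand charges against the −2 overall charge gives an oxidation state of +2 for palladium. Pd sits in group 10, so the d-electron count is 10 − 2 = 8. A 4d d⁸ ion has a large crystal-field splitting; square planar leaves the high-energy d_{x²−y²} orbital empty and maximises CFSE. → square planar.
For [Nb(OH)4]^+: Summing ligand charges against the +1 overall charge gives an oxidation state of +5 for niobium. Nb sits in group 5, so the d-electron count is 5 − 5 = 0. A d⁰ ion has no crystal-field stabilisation preference between square planar and tetrahedral, so four ligands adopt the sterically favoured tetrahedral geometry. → tetrahedral.

[Nb(OH)4]^+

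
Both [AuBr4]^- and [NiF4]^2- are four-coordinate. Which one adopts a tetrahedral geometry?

[NiF4]^2-

For [AuBr4]^-: Summing ligand charges against the −1 overall charge gives an oxidation state of +3 for gold. Au sits in group 11, so the d-electron count is 11 − 3 = 8. A 5d d⁸ ion has a large crystal-field splitting; square planar leaves the high-energy d_{x²−y²} orbital empty and maximises CFSE. → square planar.
For [NiF4]^2-: Each fluoride is −1; balancing the −2 overall charge requires Ni(II). Nickel is a group-10 element; Ni(II) is therefore d⁸. Fluoride is a weak-field ligand. With weak-field ligands the CFSE gain from square planar is small, so a 3d d⁸ ion takes the sterically preferred tetrahedral geometry. → tetrahedral.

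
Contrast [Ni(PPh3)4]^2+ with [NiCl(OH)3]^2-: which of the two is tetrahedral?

For [Ni(PPh3)4]^2+: Ligand charges: triphenylphosphine is neutral. With an overall charge of +2 the nickel centre must be in the +2 oxidation state. Group 10 minus oxidation state 2 gives a d⁸ configuration. Triphenylphosphine is a strong-field ligand (high in the spectrochemical series). A 3d d⁸ ion with strong-field ligands gains enough CFSE to favour square planar over tetrahedral. → square planar.
For [NiCl(OH)3]^2-: Each chloride is −1; each hydroxide is −1; balancing the −2 overall charge requires Ni(II). Nickel is a group-10 element; Ni(II) is therefore d⁸. Chloride and hydroxide are weak-field ligands. With weak-field ligands the CFSE gain from square planar is small, so a 3d d⁸ ion takes the sterically preferred tetrahedral geometry. → tetrahedral.

[NiCl(OH)3]^2-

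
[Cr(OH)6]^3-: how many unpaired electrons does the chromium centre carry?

Ligand charges: each hydroxide is −1. With an overall charge of −3 the chromium centre must be in the +3 oxidation state.
Group 6 minus oxidation state 3 gives a d³ configuration.
In an octahedral field the d³ configuration is t₂g³e_g⁰ (only one arrangement possible), giving 3 unpaired electrons.

3 unpaired electrons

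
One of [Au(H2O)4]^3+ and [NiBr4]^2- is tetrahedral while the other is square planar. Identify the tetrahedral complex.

For [Au(H2O)4]^3+: Ligand charges: water is neutral. With an overall charge of +3 the gold centre must be in the +3 oxidation state. Au sits in group 11, so the d-electron count is 11 − 3 = 8. A 5d d⁸ ion has a large crystal-field splitting; square planar leaves the high-energy d_{x²−y²} orbital empty and maximises CFSE. → square planar.
For [NiBr4]^2-: Summing ligand charges against the −2 overall charge gives an oxidation state of +2 for nickel. Ni sits in group 10, so the d-electron count is 10 − 2 = 8. Bromide is a weak-field ligand. With weak-field ligands the CFSE gain from square planar is small, so a 3d d⁸ ion takes the sterically preferred tetrahedral geometry. → tetrahedral.

[NiBr4]^2-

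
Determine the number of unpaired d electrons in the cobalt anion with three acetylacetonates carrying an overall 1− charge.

3 unpaired electrons

Each acetylacetonate is −1; balancing the −1 overall charge requires Co(II).
Co sits in group 9, so the d-electron count is 9 − 2 = 7.
Counting donor atoms: 3×acetylacetonate (bidentate) → 6 donors. Coordination number = 6.
The spin state decides the count: Acetylacetonate is a weak-field ligand for a first-row metal, so the complex is high-spin.
An octahedral high-spin d⁷ ion is t₂g⁵e_g², giving 3 unpaired electrons.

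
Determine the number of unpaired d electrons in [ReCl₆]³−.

2

Summing ligand charges against the −3 overall charge gives an oxidation state of +3 for rhenium.
Group 7 minus oxidation state 3 gives a d⁴ configuration.
The spin state decides the count: a 5d ion has a large Δₒ and is invariably low-spin.
An octahedral low-spin d⁴ ion is t₂g⁴e_g⁰, giving 2 unpaired electrons.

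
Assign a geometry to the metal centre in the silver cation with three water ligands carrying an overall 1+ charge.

trigonal planar

Ligand charges: water is neutral. With an overall charge of +1 the silver centre must be in the +1 oxidation state.
Silver is a group-11 element; Ag(I) is therefore d¹⁰.
Coordination number: 3.
Three ligands around a d¹⁰ centre minimise repulsion in a trigonal-planar arrangement.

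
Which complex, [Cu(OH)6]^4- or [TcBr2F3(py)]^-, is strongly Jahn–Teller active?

[Cu(OH)6]^4-: Ligand charges: each hydroxide is −1. With an overall charge of −4 the copper centre must be in the +2 oxidation state. Cu sits in group 11, so the d-electron count is 11 − 2 = 9. The t₂g⁶e_g³ configuration has an unevenly filled e_g set; the Jahn–Teller theorem predicts a tetragonal distortion (typically axial elongation) to lift the degeneracy.
[TcBr2F3(py)]^-: Each bromide is −1; each fluoride is −1; pyridine is neutral; balancing the −1 overall charge requires Tc(IV). Tc sits in group 7, so the d-electron count is 7 − 4 = 3. The d³ configuration leaves the e_g set evenly filled (or empty) — no strong Jahn–Teller driving force.

[Cu(OH)6]^4-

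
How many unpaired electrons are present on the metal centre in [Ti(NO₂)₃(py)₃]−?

2

Summing ligand charges against the −1 overall charge gives an oxidation state of +2 for titanium.
Ti sits in group 4, so the d-electron count is 4 − 2 = 2.
In an octahedral field the d² configuration is t₂g²e_g⁰ (only one arrangement possible), giving 2 unpaired electrons.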